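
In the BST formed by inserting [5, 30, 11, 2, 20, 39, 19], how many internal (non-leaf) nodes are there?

Tree built from: [5, 30, 11, 2, 20, 39, 19]
Tree (level-order array): [5, 2, 30, None, None, 11, 39, None, 20, None, None, 19]
Rule: An internal node has at least one child.
Per-node child counts:
  node 5: 2 child(ren)
  node 2: 0 child(ren)
  node 30: 2 child(ren)
  node 11: 1 child(ren)
  node 20: 1 child(ren)
  node 19: 0 child(ren)
  node 39: 0 child(ren)
Matching nodes: [5, 30, 11, 20]
Count of internal (non-leaf) nodes: 4


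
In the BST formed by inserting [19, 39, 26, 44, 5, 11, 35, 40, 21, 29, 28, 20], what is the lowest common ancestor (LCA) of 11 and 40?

Tree insertion order: [19, 39, 26, 44, 5, 11, 35, 40, 21, 29, 28, 20]
Tree (level-order array): [19, 5, 39, None, 11, 26, 44, None, None, 21, 35, 40, None, 20, None, 29, None, None, None, None, None, 28]
In a BST, the LCA of p=11, q=40 is the first node v on the
root-to-leaf path with p <= v <= q (go left if both < v, right if both > v).
Walk from root:
  at 19: 11 <= 19 <= 40, this is the LCA
LCA = 19


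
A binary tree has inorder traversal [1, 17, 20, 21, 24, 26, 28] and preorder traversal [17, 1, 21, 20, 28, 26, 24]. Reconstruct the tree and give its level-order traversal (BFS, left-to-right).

Inorder:  [1, 17, 20, 21, 24, 26, 28]
Preorder: [17, 1, 21, 20, 28, 26, 24]
Algorithm: preorder visits root first, so consume preorder in order;
for each root, split the current inorder slice at that value into
left-subtree inorder and right-subtree inorder, then recurse.
Recursive splits:
  root=17; inorder splits into left=[1], right=[20, 21, 24, 26, 28]
  root=1; inorder splits into left=[], right=[]
  root=21; inorder splits into left=[20], right=[24, 26, 28]
  root=20; inorder splits into left=[], right=[]
  root=28; inorder splits into left=[24, 26], right=[]
  root=26; inorder splits into left=[24], right=[]
  root=24; inorder splits into left=[], right=[]
Reconstructed level-order: [17, 1, 21, 20, 28, 26, 24]


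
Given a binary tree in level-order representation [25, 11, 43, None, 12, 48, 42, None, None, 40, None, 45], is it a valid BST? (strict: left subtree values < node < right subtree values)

Level-order array: [25, 11, 43, None, 12, 48, 42, None, None, 40, None, 45]
Validate using subtree bounds (lo, hi): at each node, require lo < value < hi,
then recurse left with hi=value and right with lo=value.
Preorder trace (stopping at first violation):
  at node 25 with bounds (-inf, +inf): OK
  at node 11 with bounds (-inf, 25): OK
  at node 12 with bounds (11, 25): OK
  at node 43 with bounds (25, +inf): OK
  at node 48 with bounds (25, 43): VIOLATION
Node 48 violates its bound: not (25 < 48 < 43).
Result: Not a valid BST


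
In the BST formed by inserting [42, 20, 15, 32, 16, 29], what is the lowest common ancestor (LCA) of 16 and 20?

Tree insertion order: [42, 20, 15, 32, 16, 29]
Tree (level-order array): [42, 20, None, 15, 32, None, 16, 29]
In a BST, the LCA of p=16, q=20 is the first node v on the
root-to-leaf path with p <= v <= q (go left if both < v, right if both > v).
Walk from root:
  at 42: both 16 and 20 < 42, go left
  at 20: 16 <= 20 <= 20, this is the LCA
LCA = 20


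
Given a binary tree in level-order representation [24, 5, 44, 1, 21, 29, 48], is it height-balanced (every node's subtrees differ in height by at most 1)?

Tree (level-order array): [24, 5, 44, 1, 21, 29, 48]
Definition: a tree is height-balanced if, at every node, |h(left) - h(right)| <= 1 (empty subtree has height -1).
Bottom-up per-node check:
  node 1: h_left=-1, h_right=-1, diff=0 [OK], height=0
  node 21: h_left=-1, h_right=-1, diff=0 [OK], height=0
  node 5: h_left=0, h_right=0, diff=0 [OK], height=1
  node 29: h_left=-1, h_right=-1, diff=0 [OK], height=0
  node 48: h_left=-1, h_right=-1, diff=0 [OK], height=0
  node 44: h_left=0, h_right=0, diff=0 [OK], height=1
  node 24: h_left=1, h_right=1, diff=0 [OK], height=2
All nodes satisfy the balance condition.
Result: Balanced


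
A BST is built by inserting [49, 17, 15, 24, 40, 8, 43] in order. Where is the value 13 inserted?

Starting tree (level order): [49, 17, None, 15, 24, 8, None, None, 40, None, None, None, 43]
Insertion path: 49 -> 17 -> 15 -> 8
Result: insert 13 as right child of 8
Final tree (level order): [49, 17, None, 15, 24, 8, None, None, 40, None, 13, None, 43]


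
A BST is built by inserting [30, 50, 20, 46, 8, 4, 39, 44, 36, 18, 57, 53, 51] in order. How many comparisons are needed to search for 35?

Search path for 35: 30 -> 50 -> 46 -> 39 -> 36
Found: False
Comparisons: 5


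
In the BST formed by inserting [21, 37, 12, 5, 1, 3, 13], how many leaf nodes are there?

Tree built from: [21, 37, 12, 5, 1, 3, 13]
Tree (level-order array): [21, 12, 37, 5, 13, None, None, 1, None, None, None, None, 3]
Rule: A leaf has 0 children.
Per-node child counts:
  node 21: 2 child(ren)
  node 12: 2 child(ren)
  node 5: 1 child(ren)
  node 1: 1 child(ren)
  node 3: 0 child(ren)
  node 13: 0 child(ren)
  node 37: 0 child(ren)
Matching nodes: [3, 13, 37]
Count of leaf nodes: 3


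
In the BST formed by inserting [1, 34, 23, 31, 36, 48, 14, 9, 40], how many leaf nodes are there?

Tree built from: [1, 34, 23, 31, 36, 48, 14, 9, 40]
Tree (level-order array): [1, None, 34, 23, 36, 14, 31, None, 48, 9, None, None, None, 40]
Rule: A leaf has 0 children.
Per-node child counts:
  node 1: 1 child(ren)
  node 34: 2 child(ren)
  node 23: 2 child(ren)
  node 14: 1 child(ren)
  node 9: 0 child(ren)
  node 31: 0 child(ren)
  node 36: 1 child(ren)
  node 48: 1 child(ren)
  node 40: 0 child(ren)
Matching nodes: [9, 31, 40]
Count of leaf nodes: 3


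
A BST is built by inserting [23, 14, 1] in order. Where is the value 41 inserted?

Starting tree (level order): [23, 14, None, 1]
Insertion path: 23
Result: insert 41 as right child of 23
Final tree (level order): [23, 14, 41, 1]


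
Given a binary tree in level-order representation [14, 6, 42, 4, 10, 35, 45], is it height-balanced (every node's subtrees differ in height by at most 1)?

Tree (level-order array): [14, 6, 42, 4, 10, 35, 45]
Definition: a tree is height-balanced if, at every node, |h(left) - h(right)| <= 1 (empty subtree has height -1).
Bottom-up per-node check:
  node 4: h_left=-1, h_right=-1, diff=0 [OK], height=0
  node 10: h_left=-1, h_right=-1, diff=0 [OK], height=0
  node 6: h_left=0, h_right=0, diff=0 [OK], height=1
  node 35: h_left=-1, h_right=-1, diff=0 [OK], height=0
  node 45: h_left=-1, h_right=-1, diff=0 [OK], height=0
  node 42: h_left=0, h_right=0, diff=0 [OK], height=1
  node 14: h_left=1, h_right=1, diff=0 [OK], height=2
All nodes satisfy the balance condition.
Result: Balanced


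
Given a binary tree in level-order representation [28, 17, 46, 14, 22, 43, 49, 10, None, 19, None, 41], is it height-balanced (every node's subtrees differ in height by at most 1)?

Tree (level-order array): [28, 17, 46, 14, 22, 43, 49, 10, None, 19, None, 41]
Definition: a tree is height-balanced if, at every node, |h(left) - h(right)| <= 1 (empty subtree has height -1).
Bottom-up per-node check:
  node 10: h_left=-1, h_right=-1, diff=0 [OK], height=0
  node 14: h_left=0, h_right=-1, diff=1 [OK], height=1
  node 19: h_left=-1, h_right=-1, diff=0 [OK], height=0
  node 22: h_left=0, h_right=-1, diff=1 [OK], height=1
  node 17: h_left=1, h_right=1, diff=0 [OK], height=2
  node 41: h_left=-1, h_right=-1, diff=0 [OK], height=0
  node 43: h_left=0, h_right=-1, diff=1 [OK], height=1
  node 49: h_left=-1, h_right=-1, diff=0 [OK], height=0
  node 46: h_left=1, h_right=0, diff=1 [OK], height=2
  node 28: h_left=2, h_right=2, diff=0 [OK], height=3
All nodes satisfy the balance condition.
Result: Balanced


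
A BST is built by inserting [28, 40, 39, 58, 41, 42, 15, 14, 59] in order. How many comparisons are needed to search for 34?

Search path for 34: 28 -> 40 -> 39
Found: False
Comparisons: 3


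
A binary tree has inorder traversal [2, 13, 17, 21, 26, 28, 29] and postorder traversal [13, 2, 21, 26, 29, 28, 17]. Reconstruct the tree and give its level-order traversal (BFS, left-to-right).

Inorder:   [2, 13, 17, 21, 26, 28, 29]
Postorder: [13, 2, 21, 26, 29, 28, 17]
Algorithm: postorder visits root last, so walk postorder right-to-left;
each value is the root of the current inorder slice — split it at that
value, recurse on the right subtree first, then the left.
Recursive splits:
  root=17; inorder splits into left=[2, 13], right=[21, 26, 28, 29]
  root=28; inorder splits into left=[21, 26], right=[29]
  root=29; inorder splits into left=[], right=[]
  root=26; inorder splits into left=[21], right=[]
  root=21; inorder splits into left=[], right=[]
  root=2; inorder splits into left=[], right=[13]
  root=13; inorder splits into left=[], right=[]
Reconstructed level-order: [17, 2, 28, 13, 26, 29, 21]


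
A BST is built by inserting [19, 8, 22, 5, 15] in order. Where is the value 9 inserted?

Starting tree (level order): [19, 8, 22, 5, 15]
Insertion path: 19 -> 8 -> 15
Result: insert 9 as left child of 15
Final tree (level order): [19, 8, 22, 5, 15, None, None, None, None, 9]


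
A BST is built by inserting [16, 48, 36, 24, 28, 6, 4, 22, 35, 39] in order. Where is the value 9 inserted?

Starting tree (level order): [16, 6, 48, 4, None, 36, None, None, None, 24, 39, 22, 28, None, None, None, None, None, 35]
Insertion path: 16 -> 6
Result: insert 9 as right child of 6
Final tree (level order): [16, 6, 48, 4, 9, 36, None, None, None, None, None, 24, 39, 22, 28, None, None, None, None, None, 35]


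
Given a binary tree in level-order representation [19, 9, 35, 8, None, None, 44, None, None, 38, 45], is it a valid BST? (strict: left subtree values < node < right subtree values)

Level-order array: [19, 9, 35, 8, None, None, 44, None, None, 38, 45]
Validate using subtree bounds (lo, hi): at each node, require lo < value < hi,
then recurse left with hi=value and right with lo=value.
Preorder trace (stopping at first violation):
  at node 19 with bounds (-inf, +inf): OK
  at node 9 with bounds (-inf, 19): OK
  at node 8 with bounds (-inf, 9): OK
  at node 35 with bounds (19, +inf): OK
  at node 44 with bounds (35, +inf): OK
  at node 38 with bounds (35, 44): OK
  at node 45 with bounds (44, +inf): OK
No violation found at any node.
Result: Valid BST


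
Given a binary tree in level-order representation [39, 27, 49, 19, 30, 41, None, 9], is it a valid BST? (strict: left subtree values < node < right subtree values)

Level-order array: [39, 27, 49, 19, 30, 41, None, 9]
Validate using subtree bounds (lo, hi): at each node, require lo < value < hi,
then recurse left with hi=value and right with lo=value.
Preorder trace (stopping at first violation):
  at node 39 with bounds (-inf, +inf): OK
  at node 27 with bounds (-inf, 39): OK
  at node 19 with bounds (-inf, 27): OK
  at node 9 with bounds (-inf, 19): OK
  at node 30 with bounds (27, 39): OK
  at node 49 with bounds (39, +inf): OK
  at node 41 with bounds (39, 49): OK
No violation found at any node.
Result: Valid BST


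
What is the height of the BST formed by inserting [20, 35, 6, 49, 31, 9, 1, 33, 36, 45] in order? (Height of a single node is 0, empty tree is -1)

Insertion order: [20, 35, 6, 49, 31, 9, 1, 33, 36, 45]
Tree (level-order array): [20, 6, 35, 1, 9, 31, 49, None, None, None, None, None, 33, 36, None, None, None, None, 45]
Compute height bottom-up (empty subtree = -1):
  height(1) = 1 + max(-1, -1) = 0
  height(9) = 1 + max(-1, -1) = 0
  height(6) = 1 + max(0, 0) = 1
  height(33) = 1 + max(-1, -1) = 0
  height(31) = 1 + max(-1, 0) = 1
  height(45) = 1 + max(-1, -1) = 0
  height(36) = 1 + max(-1, 0) = 1
  height(49) = 1 + max(1, -1) = 2
  height(35) = 1 + max(1, 2) = 3
  height(20) = 1 + max(1, 3) = 4
Height = 4


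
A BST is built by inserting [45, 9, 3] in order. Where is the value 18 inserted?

Starting tree (level order): [45, 9, None, 3]
Insertion path: 45 -> 9
Result: insert 18 as right child of 9
Final tree (level order): [45, 9, None, 3, 18]


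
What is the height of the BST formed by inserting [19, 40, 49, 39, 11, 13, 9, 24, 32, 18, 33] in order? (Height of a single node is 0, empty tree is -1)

Insertion order: [19, 40, 49, 39, 11, 13, 9, 24, 32, 18, 33]
Tree (level-order array): [19, 11, 40, 9, 13, 39, 49, None, None, None, 18, 24, None, None, None, None, None, None, 32, None, 33]
Compute height bottom-up (empty subtree = -1):
  height(9) = 1 + max(-1, -1) = 0
  height(18) = 1 + max(-1, -1) = 0
  height(13) = 1 + max(-1, 0) = 1
  height(11) = 1 + max(0, 1) = 2
  height(33) = 1 + max(-1, -1) = 0
  height(32) = 1 + max(-1, 0) = 1
  height(24) = 1 + max(-1, 1) = 2
  height(39) = 1 + max(2, -1) = 3
  height(49) = 1 + max(-1, -1) = 0
  height(40) = 1 + max(3, 0) = 4
  height(19) = 1 + max(2, 4) = 5
Height = 5


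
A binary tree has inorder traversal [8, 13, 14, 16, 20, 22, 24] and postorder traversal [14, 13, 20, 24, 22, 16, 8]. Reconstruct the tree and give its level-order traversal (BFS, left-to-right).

Inorder:   [8, 13, 14, 16, 20, 22, 24]
Postorder: [14, 13, 20, 24, 22, 16, 8]
Algorithm: postorder visits root last, so walk postorder right-to-left;
each value is the root of the current inorder slice — split it at that
value, recurse on the right subtree first, then the left.
Recursive splits:
  root=8; inorder splits into left=[], right=[13, 14, 16, 20, 22, 24]
  root=16; inorder splits into left=[13, 14], right=[20, 22, 24]
  root=22; inorder splits into left=[20], right=[24]
  root=24; inorder splits into left=[], right=[]
  root=20; inorder splits into left=[], right=[]
  root=13; inorder splits into left=[], right=[14]
  root=14; inorder splits into left=[], right=[]
Reconstructed level-order: [8, 16, 13, 22, 14, 20, 24]


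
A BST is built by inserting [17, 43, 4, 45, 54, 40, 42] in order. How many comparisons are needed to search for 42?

Search path for 42: 17 -> 43 -> 40 -> 42
Found: True
Comparisons: 4


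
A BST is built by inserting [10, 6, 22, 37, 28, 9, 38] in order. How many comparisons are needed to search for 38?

Search path for 38: 10 -> 22 -> 37 -> 38
Found: True
Comparisons: 4


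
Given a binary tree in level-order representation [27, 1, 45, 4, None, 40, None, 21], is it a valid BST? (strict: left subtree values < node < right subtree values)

Level-order array: [27, 1, 45, 4, None, 40, None, 21]
Validate using subtree bounds (lo, hi): at each node, require lo < value < hi,
then recurse left with hi=value and right with lo=value.
Preorder trace (stopping at first violation):
  at node 27 with bounds (-inf, +inf): OK
  at node 1 with bounds (-inf, 27): OK
  at node 4 with bounds (-inf, 1): VIOLATION
Node 4 violates its bound: not (-inf < 4 < 1).
Result: Not a valid BST


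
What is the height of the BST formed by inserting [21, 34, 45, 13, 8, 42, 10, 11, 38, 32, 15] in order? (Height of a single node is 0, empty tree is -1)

Insertion order: [21, 34, 45, 13, 8, 42, 10, 11, 38, 32, 15]
Tree (level-order array): [21, 13, 34, 8, 15, 32, 45, None, 10, None, None, None, None, 42, None, None, 11, 38]
Compute height bottom-up (empty subtree = -1):
  height(11) = 1 + max(-1, -1) = 0
  height(10) = 1 + max(-1, 0) = 1
  height(8) = 1 + max(-1, 1) = 2
  height(15) = 1 + max(-1, -1) = 0
  height(13) = 1 + max(2, 0) = 3
  height(32) = 1 + max(-1, -1) = 0
  height(38) = 1 + max(-1, -1) = 0
  height(42) = 1 + max(0, -1) = 1
  height(45) = 1 + max(1, -1) = 2
  height(34) = 1 + max(0, 2) = 3
  height(21) = 1 + max(3, 3) = 4
Height = 4


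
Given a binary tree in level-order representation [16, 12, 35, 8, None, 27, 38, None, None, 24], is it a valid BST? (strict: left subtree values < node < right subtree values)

Level-order array: [16, 12, 35, 8, None, 27, 38, None, None, 24]
Validate using subtree bounds (lo, hi): at each node, require lo < value < hi,
then recurse left with hi=value and right with lo=value.
Preorder trace (stopping at first violation):
  at node 16 with bounds (-inf, +inf): OK
  at node 12 with bounds (-inf, 16): OK
  at node 8 with bounds (-inf, 12): OK
  at node 35 with bounds (16, +inf): OK
  at node 27 with bounds (16, 35): OK
  at node 24 with bounds (16, 27): OK
  at node 38 with bounds (35, +inf): OK
No violation found at any node.
Result: Valid BST


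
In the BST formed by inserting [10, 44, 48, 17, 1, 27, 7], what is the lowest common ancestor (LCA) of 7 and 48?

Tree insertion order: [10, 44, 48, 17, 1, 27, 7]
Tree (level-order array): [10, 1, 44, None, 7, 17, 48, None, None, None, 27]
In a BST, the LCA of p=7, q=48 is the first node v on the
root-to-leaf path with p <= v <= q (go left if both < v, right if both > v).
Walk from root:
  at 10: 7 <= 10 <= 48, this is the LCA
LCA = 10


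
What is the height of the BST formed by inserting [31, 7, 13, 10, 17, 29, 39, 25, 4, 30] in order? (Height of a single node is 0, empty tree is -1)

Insertion order: [31, 7, 13, 10, 17, 29, 39, 25, 4, 30]
Tree (level-order array): [31, 7, 39, 4, 13, None, None, None, None, 10, 17, None, None, None, 29, 25, 30]
Compute height bottom-up (empty subtree = -1):
  height(4) = 1 + max(-1, -1) = 0
  height(10) = 1 + max(-1, -1) = 0
  height(25) = 1 + max(-1, -1) = 0
  height(30) = 1 + max(-1, -1) = 0
  height(29) = 1 + max(0, 0) = 1
  height(17) = 1 + max(-1, 1) = 2
  height(13) = 1 + max(0, 2) = 3
  height(7) = 1 + max(0, 3) = 4
  height(39) = 1 + max(-1, -1) = 0
  height(31) = 1 + max(4, 0) = 5
Height = 5


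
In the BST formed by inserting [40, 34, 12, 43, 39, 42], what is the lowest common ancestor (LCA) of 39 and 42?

Tree insertion order: [40, 34, 12, 43, 39, 42]
Tree (level-order array): [40, 34, 43, 12, 39, 42]
In a BST, the LCA of p=39, q=42 is the first node v on the
root-to-leaf path with p <= v <= q (go left if both < v, right if both > v).
Walk from root:
  at 40: 39 <= 40 <= 42, this is the LCA
LCA = 40


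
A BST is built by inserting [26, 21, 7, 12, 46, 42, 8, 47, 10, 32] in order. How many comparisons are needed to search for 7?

Search path for 7: 26 -> 21 -> 7
Found: True
Comparisons: 3


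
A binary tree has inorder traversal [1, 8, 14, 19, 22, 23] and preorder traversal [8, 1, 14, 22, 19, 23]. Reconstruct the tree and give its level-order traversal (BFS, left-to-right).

Inorder:  [1, 8, 14, 19, 22, 23]
Preorder: [8, 1, 14, 22, 19, 23]
Algorithm: preorder visits root first, so consume preorder in order;
for each root, split the current inorder slice at that value into
left-subtree inorder and right-subtree inorder, then recurse.
Recursive splits:
  root=8; inorder splits into left=[1], right=[14, 19, 22, 23]
  root=1; inorder splits into left=[], right=[]
  root=14; inorder splits into left=[], right=[19, 22, 23]
  root=22; inorder splits into left=[19], right=[23]
  root=19; inorder splits into left=[], right=[]
  root=23; inorder splits into left=[], right=[]
Reconstructed level-order: [8, 1, 14, 22, 19, 23]


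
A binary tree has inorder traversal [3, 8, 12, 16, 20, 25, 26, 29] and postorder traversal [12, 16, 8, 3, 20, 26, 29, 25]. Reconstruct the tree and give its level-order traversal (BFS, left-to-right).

Inorder:   [3, 8, 12, 16, 20, 25, 26, 29]
Postorder: [12, 16, 8, 3, 20, 26, 29, 25]
Algorithm: postorder visits root last, so walk postorder right-to-left;
each value is the root of the current inorder slice — split it at that
value, recurse on the right subtree first, then the left.
Recursive splits:
  root=25; inorder splits into left=[3, 8, 12, 16, 20], right=[26, 29]
  root=29; inorder splits into left=[26], right=[]
  root=26; inorder splits into left=[], right=[]
  root=20; inorder splits into left=[3, 8, 12, 16], right=[]
  root=3; inorder splits into left=[], right=[8, 12, 16]
  root=8; inorder splits into left=[], right=[12, 16]
  root=16; inorder splits into left=[12], right=[]
  root=12; inorder splits into left=[], right=[]
Reconstructed level-order: [25, 20, 29, 3, 26, 8, 16, 12]


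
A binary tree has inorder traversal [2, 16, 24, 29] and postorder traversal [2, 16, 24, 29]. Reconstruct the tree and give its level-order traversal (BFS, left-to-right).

Inorder:   [2, 16, 24, 29]
Postorder: [2, 16, 24, 29]
Algorithm: postorder visits root last, so walk postorder right-to-left;
each value is the root of the current inorder slice — split it at that
value, recurse on the right subtree first, then the left.
Recursive splits:
  root=29; inorder splits into left=[2, 16, 24], right=[]
  root=24; inorder splits into left=[2, 16], right=[]
  root=16; inorder splits into left=[2], right=[]
  root=2; inorder splits into left=[], right=[]
Reconstructed level-order: [29, 24, 16, 2]


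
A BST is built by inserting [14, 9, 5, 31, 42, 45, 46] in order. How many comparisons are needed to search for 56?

Search path for 56: 14 -> 31 -> 42 -> 45 -> 46
Found: False
Comparisons: 5


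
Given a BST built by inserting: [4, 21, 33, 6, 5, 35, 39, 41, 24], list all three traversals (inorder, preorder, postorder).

Tree insertion order: [4, 21, 33, 6, 5, 35, 39, 41, 24]
Tree (level-order array): [4, None, 21, 6, 33, 5, None, 24, 35, None, None, None, None, None, 39, None, 41]
Inorder (L, root, R): [4, 5, 6, 21, 24, 33, 35, 39, 41]
Preorder (root, L, R): [4, 21, 6, 5, 33, 24, 35, 39, 41]
Postorder (L, R, root): [5, 6, 24, 41, 39, 35, 33, 21, 4]


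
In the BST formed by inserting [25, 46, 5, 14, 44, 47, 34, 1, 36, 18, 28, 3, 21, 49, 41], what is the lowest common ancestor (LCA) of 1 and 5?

Tree insertion order: [25, 46, 5, 14, 44, 47, 34, 1, 36, 18, 28, 3, 21, 49, 41]
Tree (level-order array): [25, 5, 46, 1, 14, 44, 47, None, 3, None, 18, 34, None, None, 49, None, None, None, 21, 28, 36, None, None, None, None, None, None, None, 41]
In a BST, the LCA of p=1, q=5 is the first node v on the
root-to-leaf path with p <= v <= q (go left if both < v, right if both > v).
Walk from root:
  at 25: both 1 and 5 < 25, go left
  at 5: 1 <= 5 <= 5, this is the LCA
LCA = 5


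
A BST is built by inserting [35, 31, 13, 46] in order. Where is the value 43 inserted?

Starting tree (level order): [35, 31, 46, 13]
Insertion path: 35 -> 46
Result: insert 43 as left child of 46
Final tree (level order): [35, 31, 46, 13, None, 43]


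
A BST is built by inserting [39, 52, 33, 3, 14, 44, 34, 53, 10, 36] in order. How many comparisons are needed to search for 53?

Search path for 53: 39 -> 52 -> 53
Found: True
Comparisons: 3


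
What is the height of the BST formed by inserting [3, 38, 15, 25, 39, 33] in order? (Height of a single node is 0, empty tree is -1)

Insertion order: [3, 38, 15, 25, 39, 33]
Tree (level-order array): [3, None, 38, 15, 39, None, 25, None, None, None, 33]
Compute height bottom-up (empty subtree = -1):
  height(33) = 1 + max(-1, -1) = 0
  height(25) = 1 + max(-1, 0) = 1
  height(15) = 1 + max(-1, 1) = 2
  height(39) = 1 + max(-1, -1) = 0
  height(38) = 1 + max(2, 0) = 3
  height(3) = 1 + max(-1, 3) = 4
Height = 4


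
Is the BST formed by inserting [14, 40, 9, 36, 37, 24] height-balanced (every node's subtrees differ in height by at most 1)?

Tree (level-order array): [14, 9, 40, None, None, 36, None, 24, 37]
Definition: a tree is height-balanced if, at every node, |h(left) - h(right)| <= 1 (empty subtree has height -1).
Bottom-up per-node check:
  node 9: h_left=-1, h_right=-1, diff=0 [OK], height=0
  node 24: h_left=-1, h_right=-1, diff=0 [OK], height=0
  node 37: h_left=-1, h_right=-1, diff=0 [OK], height=0
  node 36: h_left=0, h_right=0, diff=0 [OK], height=1
  node 40: h_left=1, h_right=-1, diff=2 [FAIL (|1--1|=2 > 1)], height=2
  node 14: h_left=0, h_right=2, diff=2 [FAIL (|0-2|=2 > 1)], height=3
Node 40 violates the condition: |1 - -1| = 2 > 1.
Result: Not balanced


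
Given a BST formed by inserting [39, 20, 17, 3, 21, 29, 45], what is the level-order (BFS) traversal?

Tree insertion order: [39, 20, 17, 3, 21, 29, 45]
Tree (level-order array): [39, 20, 45, 17, 21, None, None, 3, None, None, 29]
BFS from the root, enqueuing left then right child of each popped node:
  queue [39] -> pop 39, enqueue [20, 45], visited so far: [39]
  queue [20, 45] -> pop 20, enqueue [17, 21], visited so far: [39, 20]
  queue [45, 17, 21] -> pop 45, enqueue [none], visited so far: [39, 20, 45]
  queue [17, 21] -> pop 17, enqueue [3], visited so far: [39, 20, 45, 17]
  queue [21, 3] -> pop 21, enqueue [29], visited so far: [39, 20, 45, 17, 21]
  queue [3, 29] -> pop 3, enqueue [none], visited so far: [39, 20, 45, 17, 21, 3]
  queue [29] -> pop 29, enqueue [none], visited so far: [39, 20, 45, 17, 21, 3, 29]
Result: [39, 20, 45, 17, 21, 3, 29]


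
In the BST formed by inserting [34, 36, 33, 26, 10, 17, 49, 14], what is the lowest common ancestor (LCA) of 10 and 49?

Tree insertion order: [34, 36, 33, 26, 10, 17, 49, 14]
Tree (level-order array): [34, 33, 36, 26, None, None, 49, 10, None, None, None, None, 17, 14]
In a BST, the LCA of p=10, q=49 is the first node v on the
root-to-leaf path with p <= v <= q (go left if both < v, right if both > v).
Walk from root:
  at 34: 10 <= 34 <= 49, this is the LCA
LCA = 34


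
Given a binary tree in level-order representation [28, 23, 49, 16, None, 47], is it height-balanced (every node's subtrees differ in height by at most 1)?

Tree (level-order array): [28, 23, 49, 16, None, 47]
Definition: a tree is height-balanced if, at every node, |h(left) - h(right)| <= 1 (empty subtree has height -1).
Bottom-up per-node check:
  node 16: h_left=-1, h_right=-1, diff=0 [OK], height=0
  node 23: h_left=0, h_right=-1, diff=1 [OK], height=1
  node 47: h_left=-1, h_right=-1, diff=0 [OK], height=0
  node 49: h_left=0, h_right=-1, diff=1 [OK], height=1
  node 28: h_left=1, h_right=1, diff=0 [OK], height=2
All nodes satisfy the balance condition.
Result: Balanced


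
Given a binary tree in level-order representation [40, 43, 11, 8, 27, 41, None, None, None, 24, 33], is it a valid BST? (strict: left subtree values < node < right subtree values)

Level-order array: [40, 43, 11, 8, 27, 41, None, None, None, 24, 33]
Validate using subtree bounds (lo, hi): at each node, require lo < value < hi,
then recurse left with hi=value and right with lo=value.
Preorder trace (stopping at first violation):
  at node 40 with bounds (-inf, +inf): OK
  at node 43 with bounds (-inf, 40): VIOLATION
Node 43 violates its bound: not (-inf < 43 < 40).
Result: Not a valid BST


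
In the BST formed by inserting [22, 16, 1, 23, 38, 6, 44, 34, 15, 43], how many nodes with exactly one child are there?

Tree built from: [22, 16, 1, 23, 38, 6, 44, 34, 15, 43]
Tree (level-order array): [22, 16, 23, 1, None, None, 38, None, 6, 34, 44, None, 15, None, None, 43]
Rule: These are nodes with exactly 1 non-null child.
Per-node child counts:
  node 22: 2 child(ren)
  node 16: 1 child(ren)
  node 1: 1 child(ren)
  node 6: 1 child(ren)
  node 15: 0 child(ren)
  node 23: 1 child(ren)
  node 38: 2 child(ren)
  node 34: 0 child(ren)
  node 44: 1 child(ren)
  node 43: 0 child(ren)
Matching nodes: [16, 1, 6, 23, 44]
Count of nodes with exactly one child: 5


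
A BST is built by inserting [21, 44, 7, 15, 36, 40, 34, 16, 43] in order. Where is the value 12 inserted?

Starting tree (level order): [21, 7, 44, None, 15, 36, None, None, 16, 34, 40, None, None, None, None, None, 43]
Insertion path: 21 -> 7 -> 15
Result: insert 12 as left child of 15
Final tree (level order): [21, 7, 44, None, 15, 36, None, 12, 16, 34, 40, None, None, None, None, None, None, None, 43]


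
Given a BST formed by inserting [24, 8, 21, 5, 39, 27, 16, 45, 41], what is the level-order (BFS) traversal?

Tree insertion order: [24, 8, 21, 5, 39, 27, 16, 45, 41]
Tree (level-order array): [24, 8, 39, 5, 21, 27, 45, None, None, 16, None, None, None, 41]
BFS from the root, enqueuing left then right child of each popped node:
  queue [24] -> pop 24, enqueue [8, 39], visited so far: [24]
  queue [8, 39] -> pop 8, enqueue [5, 21], visited so far: [24, 8]
  queue [39, 5, 21] -> pop 39, enqueue [27, 45], visited so far: [24, 8, 39]
  queue [5, 21, 27, 45] -> pop 5, enqueue [none], visited so far: [24, 8, 39, 5]
  queue [21, 27, 45] -> pop 21, enqueue [16], visited so far: [24, 8, 39, 5, 21]
  queue [27, 45, 16] -> pop 27, enqueue [none], visited so far: [24, 8, 39, 5, 21, 27]
  queue [45, 16] -> pop 45, enqueue [41], visited so far: [24, 8, 39, 5, 21, 27, 45]
  queue [16, 41] -> pop 16, enqueue [none], visited so far: [24, 8, 39, 5, 21, 27, 45, 16]
  queue [41] -> pop 41, enqueue [none], visited so far: [24, 8, 39, 5, 21, 27, 45, 16, 41]
Result: [24, 8, 39, 5, 21, 27, 45, 16, 41]


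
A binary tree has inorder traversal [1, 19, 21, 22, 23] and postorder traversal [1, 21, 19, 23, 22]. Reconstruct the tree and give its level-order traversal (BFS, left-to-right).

Inorder:   [1, 19, 21, 22, 23]
Postorder: [1, 21, 19, 23, 22]
Algorithm: postorder visits root last, so walk postorder right-to-left;
each value is the root of the current inorder slice — split it at that
value, recurse on the right subtree first, then the left.
Recursive splits:
  root=22; inorder splits into left=[1, 19, 21], right=[23]
  root=23; inorder splits into left=[], right=[]
  root=19; inorder splits into left=[1], right=[21]
  root=21; inorder splits into left=[], right=[]
  root=1; inorder splits into left=[], right=[]
Reconstructed level-order: [22, 19, 23, 1, 21]


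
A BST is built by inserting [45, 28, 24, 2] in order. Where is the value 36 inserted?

Starting tree (level order): [45, 28, None, 24, None, 2]
Insertion path: 45 -> 28
Result: insert 36 as right child of 28
Final tree (level order): [45, 28, None, 24, 36, 2]


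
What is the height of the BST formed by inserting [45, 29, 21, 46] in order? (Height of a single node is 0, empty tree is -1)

Insertion order: [45, 29, 21, 46]
Tree (level-order array): [45, 29, 46, 21]
Compute height bottom-up (empty subtree = -1):
  height(21) = 1 + max(-1, -1) = 0
  height(29) = 1 + max(0, -1) = 1
  height(46) = 1 + max(-1, -1) = 0
  height(45) = 1 + max(1, 0) = 2
Height = 2


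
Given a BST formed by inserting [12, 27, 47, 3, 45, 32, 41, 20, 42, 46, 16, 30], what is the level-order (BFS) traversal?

Tree insertion order: [12, 27, 47, 3, 45, 32, 41, 20, 42, 46, 16, 30]
Tree (level-order array): [12, 3, 27, None, None, 20, 47, 16, None, 45, None, None, None, 32, 46, 30, 41, None, None, None, None, None, 42]
BFS from the root, enqueuing left then right child of each popped node:
  queue [12] -> pop 12, enqueue [3, 27], visited so far: [12]
  queue [3, 27] -> pop 3, enqueue [none], visited so far: [12, 3]
  queue [27] -> pop 27, enqueue [20, 47], visited so far: [12, 3, 27]
  queue [20, 47] -> pop 20, enqueue [16], visited so far: [12, 3, 27, 20]
  queue [47, 16] -> pop 47, enqueue [45], visited so far: [12, 3, 27, 20, 47]
  queue [16, 45] -> pop 16, enqueue [none], visited so far: [12, 3, 27, 20, 47, 16]
  queue [45] -> pop 45, enqueue [32, 46], visited so far: [12, 3, 27, 20, 47, 16, 45]
  queue [32, 46] -> pop 32, enqueue [30, 41], visited so far: [12, 3, 27, 20, 47, 16, 45, 32]
  queue [46, 30, 41] -> pop 46, enqueue [none], visited so far: [12, 3, 27, 20, 47, 16, 45, 32, 46]
  queue [30, 41] -> pop 30, enqueue [none], visited so far: [12, 3, 27, 20, 47, 16, 45, 32, 46, 30]
  queue [41] -> pop 41, enqueue [42], visited so far: [12, 3, 27, 20, 47, 16, 45, 32, 46, 30, 41]
  queue [42] -> pop 42, enqueue [none], visited so far: [12, 3, 27, 20, 47, 16, 45, 32, 46, 30, 41, 42]
Result: [12, 3, 27, 20, 47, 16, 45, 32, 46, 30, 41, 42]


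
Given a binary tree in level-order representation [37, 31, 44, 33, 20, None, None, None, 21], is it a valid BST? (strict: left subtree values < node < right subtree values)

Level-order array: [37, 31, 44, 33, 20, None, None, None, 21]
Validate using subtree bounds (lo, hi): at each node, require lo < value < hi,
then recurse left with hi=value and right with lo=value.
Preorder trace (stopping at first violation):
  at node 37 with bounds (-inf, +inf): OK
  at node 31 with bounds (-inf, 37): OK
  at node 33 with bounds (-inf, 31): VIOLATION
Node 33 violates its bound: not (-inf < 33 < 31).
Result: Not a valid BST


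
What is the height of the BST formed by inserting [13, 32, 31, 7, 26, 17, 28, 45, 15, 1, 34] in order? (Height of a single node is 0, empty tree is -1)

Insertion order: [13, 32, 31, 7, 26, 17, 28, 45, 15, 1, 34]
Tree (level-order array): [13, 7, 32, 1, None, 31, 45, None, None, 26, None, 34, None, 17, 28, None, None, 15]
Compute height bottom-up (empty subtree = -1):
  height(1) = 1 + max(-1, -1) = 0
  height(7) = 1 + max(0, -1) = 1
  height(15) = 1 + max(-1, -1) = 0
  height(17) = 1 + max(0, -1) = 1
  height(28) = 1 + max(-1, -1) = 0
  height(26) = 1 + max(1, 0) = 2
  height(31) = 1 + max(2, -1) = 3
  height(34) = 1 + max(-1, -1) = 0
  height(45) = 1 + max(0, -1) = 1
  height(32) = 1 + max(3, 1) = 4
  height(13) = 1 + max(1, 4) = 5
Height = 5


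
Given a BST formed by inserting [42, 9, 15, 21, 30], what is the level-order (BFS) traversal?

Tree insertion order: [42, 9, 15, 21, 30]
Tree (level-order array): [42, 9, None, None, 15, None, 21, None, 30]
BFS from the root, enqueuing left then right child of each popped node:
  queue [42] -> pop 42, enqueue [9], visited so far: [42]
  queue [9] -> pop 9, enqueue [15], visited so far: [42, 9]
  queue [15] -> pop 15, enqueue [21], visited so far: [42, 9, 15]
  queue [21] -> pop 21, enqueue [30], visited so far: [42, 9, 15, 21]
  queue [30] -> pop 30, enqueue [none], visited so far: [42, 9, 15, 21, 30]
Result: [42, 9, 15, 21, 30]


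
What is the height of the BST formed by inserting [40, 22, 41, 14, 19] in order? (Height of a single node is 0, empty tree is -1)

Insertion order: [40, 22, 41, 14, 19]
Tree (level-order array): [40, 22, 41, 14, None, None, None, None, 19]
Compute height bottom-up (empty subtree = -1):
  height(19) = 1 + max(-1, -1) = 0
  height(14) = 1 + max(-1, 0) = 1
  height(22) = 1 + max(1, -1) = 2
  height(41) = 1 + max(-1, -1) = 0
  height(40) = 1 + max(2, 0) = 3
Height = 3


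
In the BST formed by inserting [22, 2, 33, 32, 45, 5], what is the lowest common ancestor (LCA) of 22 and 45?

Tree insertion order: [22, 2, 33, 32, 45, 5]
Tree (level-order array): [22, 2, 33, None, 5, 32, 45]
In a BST, the LCA of p=22, q=45 is the first node v on the
root-to-leaf path with p <= v <= q (go left if both < v, right if both > v).
Walk from root:
  at 22: 22 <= 22 <= 45, this is the LCA
LCA = 22


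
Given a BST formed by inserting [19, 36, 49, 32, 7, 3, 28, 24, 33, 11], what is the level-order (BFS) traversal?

Tree insertion order: [19, 36, 49, 32, 7, 3, 28, 24, 33, 11]
Tree (level-order array): [19, 7, 36, 3, 11, 32, 49, None, None, None, None, 28, 33, None, None, 24]
BFS from the root, enqueuing left then right child of each popped node:
  queue [19] -> pop 19, enqueue [7, 36], visited so far: [19]
  queue [7, 36] -> pop 7, enqueue [3, 11], visited so far: [19, 7]
  queue [36, 3, 11] -> pop 36, enqueue [32, 49], visited so far: [19, 7, 36]
  queue [3, 11, 32, 49] -> pop 3, enqueue [none], visited so far: [19, 7, 36, 3]
  queue [11, 32, 49] -> pop 11, enqueue [none], visited so far: [19, 7, 36, 3, 11]
  queue [32, 49] -> pop 32, enqueue [28, 33], visited so far: [19, 7, 36, 3, 11, 32]
  queue [49, 28, 33] -> pop 49, enqueue [none], visited so far: [19, 7, 36, 3, 11, 32, 49]
  queue [28, 33] -> pop 28, enqueue [24], visited so far: [19, 7, 36, 3, 11, 32, 49, 28]
  queue [33, 24] -> pop 33, enqueue [none], visited so far: [19, 7, 36, 3, 11, 32, 49, 28, 33]
  queue [24] -> pop 24, enqueue [none], visited so far: [19, 7, 36, 3, 11, 32, 49, 28, 33, 24]
Result: [19, 7, 36, 3, 11, 32, 49, 28, 33, 24]


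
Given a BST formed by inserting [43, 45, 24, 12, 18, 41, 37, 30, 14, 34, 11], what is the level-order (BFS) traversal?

Tree insertion order: [43, 45, 24, 12, 18, 41, 37, 30, 14, 34, 11]
Tree (level-order array): [43, 24, 45, 12, 41, None, None, 11, 18, 37, None, None, None, 14, None, 30, None, None, None, None, 34]
BFS from the root, enqueuing left then right child of each popped node:
  queue [43] -> pop 43, enqueue [24, 45], visited so far: [43]
  queue [24, 45] -> pop 24, enqueue [12, 41], visited so far: [43, 24]
  queue [45, 12, 41] -> pop 45, enqueue [none], visited so far: [43, 24, 45]
  queue [12, 41] -> pop 12, enqueue [11, 18], visited so far: [43, 24, 45, 12]
  queue [41, 11, 18] -> pop 41, enqueue [37], visited so far: [43, 24, 45, 12, 41]
  queue [11, 18, 37] -> pop 11, enqueue [none], visited so far: [43, 24, 45, 12, 41, 11]
  queue [18, 37] -> pop 18, enqueue [14], visited so far: [43, 24, 45, 12, 41, 11, 18]
  queue [37, 14] -> pop 37, enqueue [30], visited so far: [43, 24, 45, 12, 41, 11, 18, 37]
  queue [14, 30] -> pop 14, enqueue [none], visited so far: [43, 24, 45, 12, 41, 11, 18, 37, 14]
  queue [30] -> pop 30, enqueue [34], visited so far: [43, 24, 45, 12, 41, 11, 18, 37, 14, 30]
  queue [34] -> pop 34, enqueue [none], visited so far: [43, 24, 45, 12, 41, 11, 18, 37, 14, 30, 34]
Result: [43, 24, 45, 12, 41, 11, 18, 37, 14, 30, 34]


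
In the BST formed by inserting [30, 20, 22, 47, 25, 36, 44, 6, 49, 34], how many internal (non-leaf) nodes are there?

Tree built from: [30, 20, 22, 47, 25, 36, 44, 6, 49, 34]
Tree (level-order array): [30, 20, 47, 6, 22, 36, 49, None, None, None, 25, 34, 44]
Rule: An internal node has at least one child.
Per-node child counts:
  node 30: 2 child(ren)
  node 20: 2 child(ren)
  node 6: 0 child(ren)
  node 22: 1 child(ren)
  node 25: 0 child(ren)
  node 47: 2 child(ren)
  node 36: 2 child(ren)
  node 34: 0 child(ren)
  node 44: 0 child(ren)
  node 49: 0 child(ren)
Matching nodes: [30, 20, 22, 47, 36]
Count of internal (non-leaf) nodes: 5


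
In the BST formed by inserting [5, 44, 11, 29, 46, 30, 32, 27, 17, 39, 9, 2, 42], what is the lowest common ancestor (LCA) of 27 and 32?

Tree insertion order: [5, 44, 11, 29, 46, 30, 32, 27, 17, 39, 9, 2, 42]
Tree (level-order array): [5, 2, 44, None, None, 11, 46, 9, 29, None, None, None, None, 27, 30, 17, None, None, 32, None, None, None, 39, None, 42]
In a BST, the LCA of p=27, q=32 is the first node v on the
root-to-leaf path with p <= v <= q (go left if both < v, right if both > v).
Walk from root:
  at 5: both 27 and 32 > 5, go right
  at 44: both 27 and 32 < 44, go left
  at 11: both 27 and 32 > 11, go right
  at 29: 27 <= 29 <= 32, this is the LCA
LCA = 29


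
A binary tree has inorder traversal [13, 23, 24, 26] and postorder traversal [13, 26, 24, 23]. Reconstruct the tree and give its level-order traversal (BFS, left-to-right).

Inorder:   [13, 23, 24, 26]
Postorder: [13, 26, 24, 23]
Algorithm: postorder visits root last, so walk postorder right-to-left;
each value is the root of the current inorder slice — split it at that
value, recurse on the right subtree first, then the left.
Recursive splits:
  root=23; inorder splits into left=[13], right=[24, 26]
  root=24; inorder splits into left=[], right=[26]
  root=26; inorder splits into left=[], right=[]
  root=13; inorder splits into left=[], right=[]
Reconstructed level-order: [23, 13, 24, 26]


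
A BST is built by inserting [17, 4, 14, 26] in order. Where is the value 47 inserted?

Starting tree (level order): [17, 4, 26, None, 14]
Insertion path: 17 -> 26
Result: insert 47 as right child of 26
Final tree (level order): [17, 4, 26, None, 14, None, 47]


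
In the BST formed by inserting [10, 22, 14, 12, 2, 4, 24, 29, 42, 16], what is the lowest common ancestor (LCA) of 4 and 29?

Tree insertion order: [10, 22, 14, 12, 2, 4, 24, 29, 42, 16]
Tree (level-order array): [10, 2, 22, None, 4, 14, 24, None, None, 12, 16, None, 29, None, None, None, None, None, 42]
In a BST, the LCA of p=4, q=29 is the first node v on the
root-to-leaf path with p <= v <= q (go left if both < v, right if both > v).
Walk from root:
  at 10: 4 <= 10 <= 29, this is the LCA
LCA = 10


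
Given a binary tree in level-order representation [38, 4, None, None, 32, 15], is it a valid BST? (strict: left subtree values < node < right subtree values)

Level-order array: [38, 4, None, None, 32, 15]
Validate using subtree bounds (lo, hi): at each node, require lo < value < hi,
then recurse left with hi=value and right with lo=value.
Preorder trace (stopping at first violation):
  at node 38 with bounds (-inf, +inf): OK
  at node 4 with bounds (-inf, 38): OK
  at node 32 with bounds (4, 38): OK
  at node 15 with bounds (4, 32): OK
No violation found at any node.
Result: Valid BST
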